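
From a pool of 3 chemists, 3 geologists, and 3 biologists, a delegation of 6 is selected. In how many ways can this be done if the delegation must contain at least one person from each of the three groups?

81

Total 6-person selections from all 9: C(9,6) = 84.
Subtract selections that omit an entire group: no chemists → C(6,6) = 1; no geologists → C(6,6) = 1; no biologists → C(6,6) = 1.
Add back selections omitting two groups (i.e. drawn from a single group): C(3,6) + C(3,6) + C(3,6) = 0.
By inclusion–exclusion: 84 − 3 + 0 = 81.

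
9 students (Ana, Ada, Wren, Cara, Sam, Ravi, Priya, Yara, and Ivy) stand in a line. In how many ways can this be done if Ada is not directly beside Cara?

Of the 9! = 362880 arrangements, those with Ada and Cara adjacent number 2 × 8! = 80640 (treat the pair as a block with 2 internal orders).
So 362880 − 80640 = 282240 arrangements keep them apart.

282240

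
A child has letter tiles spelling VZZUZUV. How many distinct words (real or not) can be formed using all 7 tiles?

Letter multiplicities in VZZUZUV: U×2, V×2, Z×3.
Dividing 7! = 5040 by 3!·2!·2! = 24 for the repeated letters gives 210.

210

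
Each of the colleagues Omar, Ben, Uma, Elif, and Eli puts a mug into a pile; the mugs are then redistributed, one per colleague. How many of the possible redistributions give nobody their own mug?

Let Aᵢ be the assignments in which colleague i gets their own mug. We want the size of the complement of A₁∪…∪A_5.
By inclusion–exclusion this is Σ_{j=0}^{5} (−1)^j C(5,j)·(5−j)!.
Computing: 120 − 120 + 60 − 20 + 5 − 1 = 44.

44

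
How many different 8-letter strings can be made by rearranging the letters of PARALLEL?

3360

Letter multiplicities in PARALLEL: A×2, E×1, L×3, P×1, R×1.
The number of distinct arrangements is 8!/(3!·2!) = 40320/12 = 3360.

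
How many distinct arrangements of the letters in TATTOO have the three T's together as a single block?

Treat the 3 copies of T as a single block. The multiset to arrange is then {TTT, A, O, O}, 4 items in all.
That gives (4)!/(2!) = 12 arrangements.

12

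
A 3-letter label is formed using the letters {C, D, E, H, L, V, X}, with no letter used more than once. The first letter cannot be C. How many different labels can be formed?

The first letter has 7−1 = 6 choices (anything except C).
The remaining 2 letters are filled from the other 6 symbols without repetition: 6 × 5 = 30.
Total: 6 × 30 = 180.

180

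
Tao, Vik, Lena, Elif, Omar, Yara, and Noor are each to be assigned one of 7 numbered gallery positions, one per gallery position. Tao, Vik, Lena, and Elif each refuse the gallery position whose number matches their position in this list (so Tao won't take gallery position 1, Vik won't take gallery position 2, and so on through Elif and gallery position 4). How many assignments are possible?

2790

Let Aᵢ (for 1 ≤ i ≤ 4) be the placements that put person i in their forbidden gallery position. Any j of these fix j positions, leaving (7−j)! ways to fill the rest, and there are C(4,j) ways to pick which j.
By inclusion–exclusion, the number of valid placements is Σ_{j=0}^{4} (−1)^j C(4,j)·(7−j)!.
Computing: 5040 − 2880 + 720 − 96 + 6 = 2790.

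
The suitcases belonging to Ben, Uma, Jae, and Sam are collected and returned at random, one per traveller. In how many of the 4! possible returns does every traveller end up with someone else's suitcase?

Count assignments avoiding every fixed point. For any j of the 4 travellers fixed to their own suitcase, the other 4−j can be arranged in (4−j)! ways.
By inclusion–exclusion this is Σ_{j=0}^{4} (−1)^j C(4,j)·(4−j)!.
Computing: 24 − 24 + 12 − 4 + 1 = 9.

9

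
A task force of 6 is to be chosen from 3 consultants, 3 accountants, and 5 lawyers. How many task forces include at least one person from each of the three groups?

405

Unrestricted: C(11,6) = 462 ways to pick any 6 of the 11.
Selections missing a whole group: no consultants → C(8,6) = 28; no accountants → C(8,6) = 28; no lawyers → C(6,6) = 1.
Add back selections omitting two groups (i.e. drawn from a single group): C(3,6) + C(3,6) + C(5,6) = 0.
By inclusion–exclusion: 462 − 57 + 0 = 405.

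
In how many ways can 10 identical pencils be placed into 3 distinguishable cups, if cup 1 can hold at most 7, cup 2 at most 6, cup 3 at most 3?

By stars and bars, unrestricted non-negative solutions to x_1+…+x_3 = 10 number C(10+2,2) = 66.
Subtract solutions that violate a single cap (substitute x_i' = x_i − (cap_i+1)): x_1 ≥ 8 gives C(4,2) = 6; x_2 ≥ 7 gives C(5,2) = 10; x_3 ≥ 4 gives C(8,2) = 28. Together 44.
No two caps can be exceeded simultaneously, so the pair terms are all 0.
By inclusion–exclusion the count is 66 − 44 + 0 = 22.

22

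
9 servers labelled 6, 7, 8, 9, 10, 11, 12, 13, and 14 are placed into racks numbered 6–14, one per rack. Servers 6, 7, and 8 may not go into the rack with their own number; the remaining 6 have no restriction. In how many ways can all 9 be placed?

Let Aᵢ (for i ∈ {6, 7, 8}) be the placements that put server i in its forbidden rack. Any j of these fix j positions, leaving (9−j)! ways to fill the rest, and there are C(3,j) ways to pick which j.
By inclusion–exclusion, the number of valid placements is Σ_{j=0}^{3} (−1)^j C(3,j)·(9−j)!.
Computing: 362880 − 120960 + 15120 − 720 = 256320.

256320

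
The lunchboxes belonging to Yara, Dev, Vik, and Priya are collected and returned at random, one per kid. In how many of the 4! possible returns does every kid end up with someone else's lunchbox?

9

Count assignments avoiding every fixed point. For any j of the 4 kids fixed to their own lunchbox, the other 4−j can be arranged in (4−j)! ways.
By inclusion–exclusion this is Σ_{j=0}^{4} (−1)^j C(4,j)·(4−j)!.
Computing: 24 − 24 + 12 − 4 + 1 = 9.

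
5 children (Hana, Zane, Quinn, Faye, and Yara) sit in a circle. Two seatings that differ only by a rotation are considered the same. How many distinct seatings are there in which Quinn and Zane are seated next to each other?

Treat {Quinn, Zane} as one unit (2 internal orders) and seat the resulting 4 units around the table: (3)! circular arrangements.
So 2 × (3)! = 2 × 6 = 12.

12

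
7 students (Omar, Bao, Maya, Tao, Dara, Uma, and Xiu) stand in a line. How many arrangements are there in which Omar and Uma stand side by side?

Place the 5 others and the Omar-Uma pair as 6 objects in a line; the pair has 2 internal arrangements.
So the count is 2·(6)! = 1440.

1440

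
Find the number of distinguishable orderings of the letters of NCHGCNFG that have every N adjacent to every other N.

1260

Treat the 2 copies of N as a single block. The multiset to arrange is then {NN, C, C, F, G, G, H}, 7 items in all.
That gives (7)!/(2!·2!) = 1260 arrangements.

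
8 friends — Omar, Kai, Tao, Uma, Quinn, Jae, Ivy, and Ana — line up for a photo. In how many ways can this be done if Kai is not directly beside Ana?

30240

There are 8! = 40320 arrangements in all. If Kai and Ana are adjacent, merging them into one block gives 2·(7)! = 10080 arrangements.
Complementary counting: 40320 − 10080 = 30240.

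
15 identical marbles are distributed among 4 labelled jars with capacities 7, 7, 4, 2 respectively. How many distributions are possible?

45

By stars and bars, unrestricted non-negative solutions to x_1+…+x_4 = 15 number C(15+3,3) = 816.
Subtract solutions that violate a single cap (substitute x_i' = x_i − (cap_i+1)): x_1 ≥ 8 gives C(10,3) = 120; x_2 ≥ 8 gives C(10,3) = 120; x_3 ≥ 5 gives C(13,3) = 286; x_4 ≥ 3 gives C(15,3) = 455. Together 981.
Add back pairs where two caps are both exceeded: 0 + 10 + 35 + 10 + 35 + 120 = 210.
By inclusion–exclusion the count is 816 − 981 + 210 = 45.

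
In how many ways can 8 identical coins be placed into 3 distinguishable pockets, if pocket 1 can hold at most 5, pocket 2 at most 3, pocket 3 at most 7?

23

Without the upper bounds there are C(10,2) = 45 ways to split 8 among 3 pockets.
Subtract solutions that violate a single cap (substitute x_i' = x_i − (cap_i+1)): x_1 ≥ 6 gives C(4,2) = 6; x_2 ≥ 4 gives C(6,2) = 15; x_3 ≥ 8 gives C(2,2) = 1. Together 22.
No two caps can be exceeded simultaneously, so the pair terms are all 0.
By inclusion–exclusion the count is 45 − 22 + 0 = 23.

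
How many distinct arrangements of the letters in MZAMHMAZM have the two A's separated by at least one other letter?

Total arrangements of MZAMHMAZM: 9!/(4!·2!·2!) = 3780.
If the two A's are adjacent, glue them into one block, leaving 8 items to arrange: (8)!/(4!·2!) = 840 ways.
Hence 3780 − 840 = 2940.

2940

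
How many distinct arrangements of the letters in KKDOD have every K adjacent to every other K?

Treat the 2 copies of K as a single block. The multiset to arrange is then {KK, D, D, O}, 4 items in all.
That gives (4)!/(2!) = 12 arrangements.

12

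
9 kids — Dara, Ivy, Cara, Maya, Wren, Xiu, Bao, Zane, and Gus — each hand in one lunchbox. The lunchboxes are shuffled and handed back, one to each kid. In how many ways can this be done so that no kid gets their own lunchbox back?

This is the derangement count D_9: permutations of 9 items with no fixed point.
By inclusion–exclusion this is Σ_{j=0}^{9} (−1)^j C(9,j)·(9−j)!.
Computing: 362880 − 362880 + 181440 − 60480 + 15120 − 3024 + 504 − 72 + 9 − 1 = 133496.

133496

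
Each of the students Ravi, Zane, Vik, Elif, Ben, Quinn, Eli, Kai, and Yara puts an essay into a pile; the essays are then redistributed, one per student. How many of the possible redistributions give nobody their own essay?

133496

This is the derangement count D_9: permutations of 9 items with no fixed point.
By inclusion–exclusion this is Σ_{j=0}^{9} (−1)^j C(9,j)·(9−j)!.
Computing: 362880 − 362880 + 181440 − 60480 + 15120 − 3024 + 504 − 72 + 9 − 1 = 133496.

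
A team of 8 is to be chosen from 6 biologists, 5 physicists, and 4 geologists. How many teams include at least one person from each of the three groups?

Total 8-person selections from all 15: C(15,8) = 6435.
Subtract selections that omit an entire group: no biologists → C(9,8) = 9; no physicists → C(10,8) = 45; no geologists → C(11,8) = 165.
Add back selections omitting two groups (i.e. drawn from a single group): C(6,8) + C(5,8) + C(4,8) = 0.
By inclusion–exclusion: 6435 − 219 + 0 = 6216.

6216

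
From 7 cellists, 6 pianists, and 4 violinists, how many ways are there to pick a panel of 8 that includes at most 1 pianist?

2145

Split by how many pianists are chosen (0 through 1).
Sum: C(6,0)·C(11,8) + C(6,1)·C(11,7) = 165 + 1980 = 2145.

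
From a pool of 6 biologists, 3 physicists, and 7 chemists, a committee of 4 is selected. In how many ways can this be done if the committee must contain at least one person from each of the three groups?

819

Total 4-person selections from all 16: C(16,4) = 1820.
Subtract selections that omit an entire group: no biologists → C(10,4) = 210; no physicists → C(13,4) = 715; no chemists → C(9,4) = 126.
Add back selections omitting two groups (i.e. drawn from a single group): C(6,4) + C(3,4) + C(7,4) = 50.
By inclusion–exclusion: 1820 − 1051 + 50 = 819.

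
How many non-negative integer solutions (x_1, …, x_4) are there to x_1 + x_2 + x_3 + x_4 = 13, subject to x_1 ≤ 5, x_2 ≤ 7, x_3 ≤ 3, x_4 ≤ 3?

By stars and bars, unrestricted non-negative solutions to x_1+…+x_4 = 13 number C(13+3,3) = 560.
Subtract solutions that violate a single cap (substitute x_i' = x_i − (cap_i+1)): x_1 ≥ 6 gives C(10,3) = 120; x_2 ≥ 8 gives C(8,3) = 56; x_3 ≥ 4 gives C(12,3) = 220; x_4 ≥ 4 gives C(12,3) = 220. Together 616.
Add back pairs where two caps are both exceeded: 0 + 20 + 20 + 4 + 4 + 56 = 104.
By inclusion–exclusion the count is 560 − 616 + 104 = 48.

48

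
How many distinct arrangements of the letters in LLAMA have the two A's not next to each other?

18

There are 5!/(2!·2!) = 30 arrangements of LLAMA in total.
Arrangements with the A's together: treat AA as one letter, giving (4)!/(2!) = 12.
Hence 30 − 12 = 18.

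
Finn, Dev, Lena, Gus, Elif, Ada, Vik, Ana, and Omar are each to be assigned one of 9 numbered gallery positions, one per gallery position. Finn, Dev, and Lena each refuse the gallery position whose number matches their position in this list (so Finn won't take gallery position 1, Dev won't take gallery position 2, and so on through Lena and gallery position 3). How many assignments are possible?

256320

Let Aᵢ (for i ∈ {1, 2, 3}) be the placements that put person i in their forbidden gallery position. Any j of these fix j positions, leaving (9−j)! ways to fill the rest, and there are C(3,j) ways to pick which j.
By inclusion–exclusion, the number of valid placements is Σ_{j=0}^{3} (−1)^j C(3,j)·(9−j)!.
Computing: 362880 − 120960 + 15120 − 720 = 256320.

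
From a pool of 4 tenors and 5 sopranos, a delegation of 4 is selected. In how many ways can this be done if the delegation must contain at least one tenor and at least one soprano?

With no constraint there are C(9,4) = 126 possible selections.
Subtract selections that omit an entire group: no tenors → C(5,4) = 5; no sopranos → C(4,4) = 1.
Both groups omitted at once is impossible, so 126 − 6 = 120.

120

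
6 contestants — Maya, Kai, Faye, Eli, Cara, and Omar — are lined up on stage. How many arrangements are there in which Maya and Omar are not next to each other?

480

There are 6! = 720 arrangements in all. If Maya and Omar are adjacent, merging them into one block gives 2·(5)! = 240 arrangements.
Complementary counting: 720 − 240 = 480.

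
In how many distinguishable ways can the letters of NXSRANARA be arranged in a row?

15120

NXSRANARA has 9 letters with A appearing 3 times, N appearing twice, and R appearing twice.
Dividing 9! = 362880 by 3!·2!·2! = 24 for the repeated letters gives 15120.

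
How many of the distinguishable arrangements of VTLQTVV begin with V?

With the first slot taken by V, it remains to arrange the other 6 letters (TLQTVV).
Those 6 letters have T appearing twice and V appearing twice, giving (6)!/(2!·2!) = 180.

180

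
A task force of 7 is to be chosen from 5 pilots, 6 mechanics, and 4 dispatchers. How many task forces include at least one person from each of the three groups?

5949

With no constraint there are C(15,7) = 6435 possible selections.
Selections missing a whole group: no pilots → C(10,7) = 120; no mechanics → C(9,7) = 36; no dispatchers → C(11,7) = 330.
Add back selections omitting two groups (i.e. drawn from a single group): C(5,7) + C(6,7) + C(4,7) = 0.
By inclusion–exclusion: 6435 − 486 + 0 = 5949.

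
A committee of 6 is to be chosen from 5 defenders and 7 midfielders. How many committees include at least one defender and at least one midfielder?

917

With no constraint there are C(12,6) = 924 possible selections.
Selections missing a whole group: no defenders → C(7,6) = 7; no midfielders → C(5,6) = 0.
Both groups omitted at once is impossible, so 924 − 7 = 917.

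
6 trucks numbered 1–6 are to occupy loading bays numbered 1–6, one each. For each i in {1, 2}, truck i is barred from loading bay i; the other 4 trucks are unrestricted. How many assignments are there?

Let Aᵢ (for i ∈ {1, 2}) be the placements that put truck i in its forbidden loading bay. Any j of these fix j positions, leaving (6−j)! ways to fill the rest, and there are C(2,j) ways to pick which j.
By inclusion–exclusion, the number of valid placements is Σ_{j=0}^{2} (−1)^j C(2,j)·(6−j)!.
Computing: 720 − 240 + 24 = 504.

504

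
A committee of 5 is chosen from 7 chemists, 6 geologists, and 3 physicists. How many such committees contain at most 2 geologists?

Split by how many geologists are chosen (0 through 2).
Sum: C(6,0)·C(10,5) + C(6,1)·C(10,4) + C(6,2)·C(10,3) = 252 + 1260 + 1800 = 3312.

3312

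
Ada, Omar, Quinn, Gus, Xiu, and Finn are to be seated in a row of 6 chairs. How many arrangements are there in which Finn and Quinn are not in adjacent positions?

There are 6! = 720 arrangements in all. If Finn and Quinn are adjacent, merging them into one block gives 2·(5)! = 240 arrangements.
So 720 − 240 = 480 arrangements keep them apart.

480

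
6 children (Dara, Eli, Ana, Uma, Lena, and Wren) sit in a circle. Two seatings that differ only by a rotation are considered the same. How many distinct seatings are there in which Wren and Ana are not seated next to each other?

72

Without the restriction there are (5)! = 120 seatings.
Seatings with Wren beside Ana: treat them as a block with 2 internal orders, giving 2 × (4)! = 48.
Subtracting, 120 − 48 = 72.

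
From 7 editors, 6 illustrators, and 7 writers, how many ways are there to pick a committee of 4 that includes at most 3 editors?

4810

Split by how many editors are chosen (0 through 3).
Sum: C(7,0)·C(13,4) + C(7,1)·C(13,3) + C(7,2)·C(13,2) + C(7,3)·C(13,1) = 715 + 2002 + 1638 + 455 = 4810.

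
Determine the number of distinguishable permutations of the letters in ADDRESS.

1260

The 7 letters of ADDRESS have repeats: D appearing twice and S appearing twice.
The number of distinct arrangements is 7!/(2!·2!) = 5040/4 = 1260.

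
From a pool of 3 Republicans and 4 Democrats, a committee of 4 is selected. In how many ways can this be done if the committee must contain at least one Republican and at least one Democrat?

34

With no constraint there are C(7,4) = 35 possible selections.
Subtract selections that omit an entire group: no Republicans → C(4,4) = 1; no Democrats → C(3,4) = 0.
Both groups omitted at once is impossible, so 35 − 1 = 34.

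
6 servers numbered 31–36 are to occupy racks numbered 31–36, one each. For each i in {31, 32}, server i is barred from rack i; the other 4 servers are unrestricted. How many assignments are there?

504

Let Aᵢ (for i ∈ {31, 32}) be the placements that put server i in its forbidden rack. Any j of these fix j positions, leaving (6−j)! ways to fill the rest, and there are C(2,j) ways to pick which j.
By inclusion–exclusion, the number of valid placements is Σ_{j=0}^{2} (−1)^j C(2,j)·(6−j)!.
Computing: 720 − 240 + 24 = 504.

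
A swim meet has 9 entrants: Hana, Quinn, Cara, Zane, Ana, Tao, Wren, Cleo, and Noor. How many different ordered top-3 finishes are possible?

504

This is an ordered selection of 3 from 9: P(9,3).
That gives 9 × 8 × 7 = 504.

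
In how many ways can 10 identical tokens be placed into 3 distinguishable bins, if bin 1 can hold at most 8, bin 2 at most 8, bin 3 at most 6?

By stars and bars, unrestricted non-negative solutions to x_1+…+x_3 = 10 number C(10+2,2) = 66.
Subtract solutions that violate a single cap (substitute x_i' = x_i − (cap_i+1)): x_1 ≥ 9 gives C(3,2) = 3; x_2 ≥ 9 gives C(3,2) = 3; x_3 ≥ 7 gives C(5,2) = 10. Together 16.
No two caps can be exceeded simultaneously, so the pair terms are all 0.
By inclusion–exclusion the count is 66 − 16 + 0 = 50.

50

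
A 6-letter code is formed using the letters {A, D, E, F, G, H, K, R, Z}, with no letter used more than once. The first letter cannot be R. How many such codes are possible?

The first letter has 9−1 = 8 choices (anything except R).
The remaining 5 letters are filled from the other 8 symbols without repetition: 8 × 7 × 6 × 5 × 4 = 6720.
Total: 8 × 6720 = 53760.

53760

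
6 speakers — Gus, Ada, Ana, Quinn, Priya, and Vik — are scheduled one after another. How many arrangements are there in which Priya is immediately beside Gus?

240

Place the 4 others and the Priya-Gus pair as 5 objects in a line; the pair has 2 internal arrangements.
So the count is 2·(5)! = 240.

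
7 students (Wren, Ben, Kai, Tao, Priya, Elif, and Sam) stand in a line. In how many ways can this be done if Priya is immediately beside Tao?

Place the 5 others and the Priya-Tao pair as 6 objects in a line; the pair has 2 internal arrangements.
So the count is 2·(6)! = 1440.

1440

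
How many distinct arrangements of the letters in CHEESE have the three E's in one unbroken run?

24

Treat the 3 copies of E as a single block. The multiset to arrange is then {EEE, C, H, S}, 4 items in all.
All 4 items are distinct, so there are (4)! = 24 arrangements.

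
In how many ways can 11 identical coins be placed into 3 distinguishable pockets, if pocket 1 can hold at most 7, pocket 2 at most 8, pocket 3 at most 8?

By stars and bars, unrestricted non-negative solutions to x_1+…+x_3 = 11 number C(11+2,2) = 78.
Subtract solutions that violate a single cap (substitute x_i' = x_i − (cap_i+1)): x_1 ≥ 8 gives C(5,2) = 10; x_2 ≥ 9 gives C(4,2) = 6; x_3 ≥ 9 gives C(4,2) = 6. Together 22.
No two caps can be exceeded simultaneously, so the pair terms are all 0.
By inclusion–exclusion the count is 78 − 22 + 0 = 56.

56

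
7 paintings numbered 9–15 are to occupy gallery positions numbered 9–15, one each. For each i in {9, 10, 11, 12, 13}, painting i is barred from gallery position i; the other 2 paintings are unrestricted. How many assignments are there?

Let Aᵢ (for 9 ≤ i ≤ 13) be the placements that put painting i in its forbidden gallery position. Any j of these fix j positions, leaving (7−j)! ways to fill the rest, and there are C(5,j) ways to pick which j.
By inclusion–exclusion, the number of valid placements is Σ_{j=0}^{5} (−1)^j C(5,j)·(7−j)!.
Computing: 5040 − 3600 + 1200 − 240 + 30 − 2 = 2428.

2428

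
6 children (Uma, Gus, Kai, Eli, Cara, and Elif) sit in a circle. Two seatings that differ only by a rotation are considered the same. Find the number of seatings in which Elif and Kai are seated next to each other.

Treat {Elif, Kai} as one unit (2 internal orders) and seat the resulting 5 units around the table: (4)! circular arrangements.
So 2 × (4)! = 2 × 24 = 48.

48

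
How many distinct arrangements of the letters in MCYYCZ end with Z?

With the last slot taken by Z, it remains to arrange the other 5 letters (MCYYC).
Those 5 letters have C appearing twice and Y appearing twice, giving (5)!/(2!·2!) = 30.

30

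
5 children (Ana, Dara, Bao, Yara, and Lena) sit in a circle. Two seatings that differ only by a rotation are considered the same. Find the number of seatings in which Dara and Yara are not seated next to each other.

All circular seatings of 5 people number (4)! = 24.
Those with Dara next to Yara: fuse the pair into one unit and seat 4 units around a circle — 2·(3)! = 12.
Subtracting, 24 − 12 = 12.

12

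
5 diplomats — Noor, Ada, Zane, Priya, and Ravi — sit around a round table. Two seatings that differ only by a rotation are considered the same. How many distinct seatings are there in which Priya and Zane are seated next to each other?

Treat {Priya, Zane} as one unit (2 internal orders) and seat the resulting 4 units around the table: (3)! circular arrangements.
So 2 × (3)! = 2 × 6 = 12.

12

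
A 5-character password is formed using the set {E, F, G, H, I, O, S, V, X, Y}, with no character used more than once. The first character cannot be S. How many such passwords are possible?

The first character has 10−1 = 9 choices (anything except S).
The remaining 4 characters are filled from the other 9 symbols without repetition: 9 × 8 × 7 × 6 = 3024.
Total: 9 × 3024 = 27216.

27216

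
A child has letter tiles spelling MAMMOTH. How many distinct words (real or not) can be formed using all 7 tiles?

The 7 letters of MAMMOTH have repeats: M appearing 3 times.
The number of distinct arrangements is 7!/(3!) = 5040/6 = 840.

840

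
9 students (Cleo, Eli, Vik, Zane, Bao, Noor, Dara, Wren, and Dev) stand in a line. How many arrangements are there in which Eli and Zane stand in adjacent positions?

Glue Eli and Zane into one block (2 internal orders), leaving 8 units to arrange in a row.
That gives 2 × 8! = 2 × 40320 = 80640.

80640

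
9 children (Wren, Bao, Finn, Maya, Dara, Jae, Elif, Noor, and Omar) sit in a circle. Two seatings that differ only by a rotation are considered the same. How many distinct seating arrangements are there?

40320

Around a circle, 9 distinct people have 9!/9 = (8)! = 40320 rotationally distinct seatings.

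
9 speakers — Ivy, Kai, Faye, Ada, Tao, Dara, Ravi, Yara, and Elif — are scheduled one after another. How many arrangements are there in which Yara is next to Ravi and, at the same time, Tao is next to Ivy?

Treat {Yara,Ravi} as one block (2 orders) and {Tao,Ivy} as another (2 orders).
That leaves 7 units to arrange: 2 × 2 × 7! = 4 × 5040 = 20160.

20160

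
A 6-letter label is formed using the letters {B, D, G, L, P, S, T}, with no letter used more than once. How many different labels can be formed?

5040

Choose and order 6 of the 7 symbols: the first letter has 7 options, the next 6, and so on down to 2.
7 × 6 × 5 × 4 × 3 × 2 = 5040.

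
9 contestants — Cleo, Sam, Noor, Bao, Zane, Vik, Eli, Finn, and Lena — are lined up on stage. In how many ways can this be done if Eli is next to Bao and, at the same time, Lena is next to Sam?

20160

Treat {Eli,Bao} as one block (2 orders) and {Lena,Sam} as another (2 orders).
That leaves 7 units to arrange: 2 × 2 × 7! = 4 × 5040 = 20160.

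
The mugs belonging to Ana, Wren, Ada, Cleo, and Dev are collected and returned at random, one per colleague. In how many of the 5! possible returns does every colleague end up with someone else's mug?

This is the derangement count D_5: permutations of 5 items with no fixed point.
By inclusion–exclusion this is Σ_{j=0}^{5} (−1)^j C(5,j)·(5−j)!.
Computing: 120 − 120 + 60 − 20 + 5 − 1 = 44.

44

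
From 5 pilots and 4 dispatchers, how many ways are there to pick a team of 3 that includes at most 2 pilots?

Split by how many pilots are chosen (0 through 2).
Sum: C(5,0)·C(4,3) + C(5,1)·C(4,2) + C(5,2)·C(4,1) = 4 + 30 + 40 = 74.

74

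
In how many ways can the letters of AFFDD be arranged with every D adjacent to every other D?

Treat the 2 copies of D as a single block. The multiset to arrange is then {DD, A, F, F}, 4 items in all.
That gives (4)!/(2!) = 12 arrangements.

12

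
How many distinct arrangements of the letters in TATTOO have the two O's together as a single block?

20

Treat the 2 copies of O as a single block. The multiset to arrange is then {OO, A, T, T, T}, 5 items in all.
That gives (5)!/(3!) = 20 arrangements.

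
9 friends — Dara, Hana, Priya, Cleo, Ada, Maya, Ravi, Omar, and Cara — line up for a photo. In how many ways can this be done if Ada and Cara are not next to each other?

282240

There are 9! = 362880 arrangements in all. If Ada and Cara are adjacent, merging them into one block gives 2·(8)! = 80640 arrangements.
Complementary counting: 362880 − 80640 = 282240.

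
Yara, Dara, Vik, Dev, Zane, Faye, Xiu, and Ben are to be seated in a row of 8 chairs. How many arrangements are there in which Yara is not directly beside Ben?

Of the 8! = 40320 arrangements, those with Yara and Ben adjacent number 2 × 7! = 10080 (treat the pair as a block with 2 internal orders).
So 40320 − 10080 = 30240 arrangements keep them apart.

30240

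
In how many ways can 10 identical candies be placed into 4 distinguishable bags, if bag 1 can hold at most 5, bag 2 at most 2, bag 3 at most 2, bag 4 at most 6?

36

By stars and bars, unrestricted non-negative solutions to x_1+…+x_4 = 10 number C(10+3,3) = 286.
Subtract solutions that violate a single cap (substitute x_i' = x_i − (cap_i+1)): x_1 ≥ 6 gives C(7,3) = 35; x_2 ≥ 3 gives C(10,3) = 120; x_3 ≥ 3 gives C(10,3) = 120; x_4 ≥ 7 gives C(6,3) = 20. Together 295.
Add back pairs where two caps are both exceeded: 4 + 4 + 0 + 35 + 1 + 1 = 45.
By inclusion–exclusion the count is 286 − 295 + 45 = 36.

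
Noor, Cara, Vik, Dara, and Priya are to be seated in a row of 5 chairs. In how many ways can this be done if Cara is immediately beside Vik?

48

Glue Cara and Vik into one block (2 internal orders), leaving 4 units to arrange in a row.
So the count is 2·(4)! = 48.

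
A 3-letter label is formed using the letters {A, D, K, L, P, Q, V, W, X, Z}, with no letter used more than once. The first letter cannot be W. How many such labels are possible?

The first letter has 10−1 = 9 choices (anything except W).
The remaining 2 letters are filled from the other 9 symbols without repetition: 9 × 8 = 72.
Total: 9 × 72 = 648.

648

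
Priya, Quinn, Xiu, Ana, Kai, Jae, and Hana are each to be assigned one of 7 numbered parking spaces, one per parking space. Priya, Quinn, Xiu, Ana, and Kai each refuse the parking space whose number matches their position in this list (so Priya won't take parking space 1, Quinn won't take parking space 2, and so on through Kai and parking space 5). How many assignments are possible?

Let Aᵢ (for 1 ≤ i ≤ 5) be the placements that put person i in their forbidden parking space. Any j of these fix j positions, leaving (7−j)! ways to fill the rest, and there are C(5,j) ways to pick which j.
By inclusion–exclusion, the number of valid placements is Σ_{j=0}^{5} (−1)^j C(5,j)·(7−j)!.
Computing: 5040 − 3600 + 1200 − 240 + 30 − 2 = 2428.

2428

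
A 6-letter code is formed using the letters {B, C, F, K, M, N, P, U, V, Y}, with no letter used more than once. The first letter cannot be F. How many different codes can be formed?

136080

The first letter has 10−1 = 9 choices (anything except F).
The remaining 5 letters are filled from the other 9 symbols without repetition: 9 × 8 × 7 × 6 × 5 = 15120.
Total: 9 × 15120 = 136080.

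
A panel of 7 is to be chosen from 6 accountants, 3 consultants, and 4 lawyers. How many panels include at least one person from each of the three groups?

1559

Total 7-person selections from all 13: C(13,7) = 1716.
Subtract selections that omit an entire group: no accountants → C(7,7) = 1; no consultants → C(10,7) = 120; no lawyers → C(9,7) = 36.
Add back selections omitting two groups (i.e. drawn from a single group): C(6,7) + C(3,7) + C(4,7) = 0.
By inclusion–exclusion: 1716 − 157 + 0 = 1559.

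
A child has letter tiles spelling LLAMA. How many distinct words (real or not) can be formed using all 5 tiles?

30

The 5 letters of LLAMA have repeats: A appearing twice and L appearing twice.
Dividing 5! = 120 by 2!·2! = 4 for the repeated letters gives 30.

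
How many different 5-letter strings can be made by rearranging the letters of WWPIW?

Letter multiplicities in WWPIW: I×1, P×1, W×3.
So there are 5! / (3!) = 20 distinguishable arrangements.

20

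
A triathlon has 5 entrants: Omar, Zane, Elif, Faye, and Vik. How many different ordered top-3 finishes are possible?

This is an ordered selection of 3 from 5: P(5,3).
That gives 5 × 4 × 3 = 60.

60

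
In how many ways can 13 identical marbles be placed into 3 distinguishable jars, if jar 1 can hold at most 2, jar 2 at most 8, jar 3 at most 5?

6

By stars and bars, unrestricted non-negative solutions to x_1+…+x_3 = 13 number C(13+2,2) = 105.
Subtract solutions that violate a single cap (substitute x_i' = x_i − (cap_i+1)): x_1 ≥ 3 gives C(12,2) = 66; x_2 ≥ 9 gives C(6,2) = 15; x_3 ≥ 6 gives C(9,2) = 36. Together 117.
Add back pairs where two caps are both exceeded: 3 + 15 + 0 = 18.
By inclusion–exclusion the count is 105 − 117 + 18 = 6.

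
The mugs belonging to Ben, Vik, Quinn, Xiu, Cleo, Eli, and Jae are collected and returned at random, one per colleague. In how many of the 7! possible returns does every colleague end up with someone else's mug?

1854

Let Aᵢ be the assignments in which colleague i gets their own mug. We want the size of the complement of A₁∪…∪A_7.
By inclusion–exclusion this is Σ_{j=0}^{7} (−1)^j C(7,j)·(7−j)!.
Computing: 5040 − 5040 + 2520 − 840 + 210 − 42 + 7 − 1 = 1854.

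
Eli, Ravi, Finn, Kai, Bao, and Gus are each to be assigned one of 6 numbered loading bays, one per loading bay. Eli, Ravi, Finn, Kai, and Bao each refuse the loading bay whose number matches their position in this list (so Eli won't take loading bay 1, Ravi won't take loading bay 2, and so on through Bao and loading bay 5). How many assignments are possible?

309

Let Aᵢ (for 1 ≤ i ≤ 5) be the placements that put person i in their forbidden loading bay. Any j of these fix j positions, leaving (6−j)! ways to fill the rest, and there are C(5,j) ways to pick which j.
By inclusion–exclusion, the number of valid placements is Σ_{j=0}^{5} (−1)^j C(5,j)·(6−j)!.
Computing: 720 − 600 + 240 − 60 + 10 − 1 = 309.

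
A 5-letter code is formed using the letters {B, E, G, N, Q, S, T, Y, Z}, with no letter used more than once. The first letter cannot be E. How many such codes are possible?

The first letter has 9−1 = 8 choices (anything except E).
The remaining 4 letters are filled from the other 8 symbols without repetition: 8 × 7 × 6 × 5 = 1680.
Total: 8 × 1680 = 13440.

13440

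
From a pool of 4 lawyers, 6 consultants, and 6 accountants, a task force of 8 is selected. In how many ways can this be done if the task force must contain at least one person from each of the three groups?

12285

Total 8-person selections from all 16: C(16,8) = 12870.
Selections missing a whole group: no lawyers → C(12,8) = 495; no consultants → C(10,8) = 45; no accountants → C(10,8) = 45.
Add back selections omitting two groups (i.e. drawn from a single group): C(4,8) + C(6,8) + C(6,8) = 0.
By inclusion–exclusion: 12870 − 585 + 0 = 12285.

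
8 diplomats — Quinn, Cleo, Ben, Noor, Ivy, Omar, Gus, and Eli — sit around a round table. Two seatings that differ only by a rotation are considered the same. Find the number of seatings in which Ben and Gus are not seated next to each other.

All circular seatings of 8 people number (7)! = 5040.
Those with Ben next to Gus: fuse the pair into one unit and seat 7 units around a circle — 2·(6)! = 1440.
Subtracting, 5040 − 1440 = 3600.

3600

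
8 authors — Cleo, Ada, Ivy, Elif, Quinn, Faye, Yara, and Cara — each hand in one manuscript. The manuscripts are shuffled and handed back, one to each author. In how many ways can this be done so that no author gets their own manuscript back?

14833

This is the derangement count D_8: permutations of 8 items with no fixed point.
By inclusion–exclusion this is Σ_{j=0}^{8} (−1)^j C(8,j)·(8−j)!.
Computing: 40320 − 40320 + 20160 − 6720 + 1680 − 336 + 56 − 8 + 1 = 14833.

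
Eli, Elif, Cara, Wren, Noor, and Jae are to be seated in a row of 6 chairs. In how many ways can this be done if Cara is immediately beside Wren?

Glue Cara and Wren into one block (2 internal orders), leaving 5 units to arrange in a row.
So the count is 2·(5)! = 240.

240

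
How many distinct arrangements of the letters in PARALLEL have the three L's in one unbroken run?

360

Treat the 3 copies of L as a single block. The multiset to arrange is then {LLL, A, A, E, P, R}, 6 items in all.
That gives (6)!/(2!) = 360 arrangements.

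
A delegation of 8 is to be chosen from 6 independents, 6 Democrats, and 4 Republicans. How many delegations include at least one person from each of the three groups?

Unrestricted: C(16,8) = 12870 ways to pick any 8 of the 16.
Subtract selections that omit an entire group: no independents → C(10,8) = 45; no Democrats → C(10,8) = 45; no Republicans → C(12,8) = 495.
Add back selections omitting two groups (i.e. drawn from a single group): C(6,8) + C(6,8) + C(4,8) = 0.
By inclusion–exclusion: 12870 − 585 + 0 = 12285.

12285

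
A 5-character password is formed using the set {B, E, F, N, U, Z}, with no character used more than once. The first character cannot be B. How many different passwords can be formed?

The first character has 6−1 = 5 choices (anything except B).
The remaining 4 characters are filled from the other 5 symbols without repetition: 5 × 4 × 3 × 2 = 120.
Total: 5 × 120 = 600.

600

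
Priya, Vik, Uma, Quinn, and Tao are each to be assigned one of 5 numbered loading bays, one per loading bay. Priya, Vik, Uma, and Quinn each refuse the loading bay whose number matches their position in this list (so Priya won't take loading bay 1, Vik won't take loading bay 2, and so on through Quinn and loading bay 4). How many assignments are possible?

53

Let Aᵢ (for 1 ≤ i ≤ 4) be the placements that put person i in their forbidden loading bay. Any j of these fix j positions, leaving (5−j)! ways to fill the rest, and there are C(4,j) ways to pick which j.
By inclusion–exclusion, the number of valid placements is Σ_{j=0}^{4} (−1)^j C(4,j)·(5−j)!.
Computing: 120 − 96 + 36 − 8 + 1 = 53.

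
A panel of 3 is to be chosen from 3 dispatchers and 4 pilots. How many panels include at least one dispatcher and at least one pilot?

With no constraint there are C(7,3) = 35 possible selections.
Subtract selections that omit an entire group: no dispatchers → C(4,3) = 4; no pilots → C(3,3) = 1.
Both groups omitted at once is impossible, so 35 − 5 = 30.

30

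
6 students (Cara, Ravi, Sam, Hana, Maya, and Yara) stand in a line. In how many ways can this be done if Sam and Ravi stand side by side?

240

Glue Sam and Ravi into one block (2 internal orders), leaving 5 units to arrange in a row.
So the count is 2·(5)! = 240.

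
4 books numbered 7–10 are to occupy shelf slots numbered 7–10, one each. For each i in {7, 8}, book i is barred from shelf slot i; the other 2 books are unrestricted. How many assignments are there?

Let Aᵢ (for i ∈ {7, 8}) be the placements that put book i in its forbidden shelf slot. Any j of these fix j positions, leaving (4−j)! ways to fill the rest, and there are C(2,j) ways to pick which j.
By inclusion–exclusion, the number of valid placements is Σ_{j=0}^{2} (−1)^j C(2,j)·(4−j)!.
Computing: 24 − 12 + 2 = 14.

14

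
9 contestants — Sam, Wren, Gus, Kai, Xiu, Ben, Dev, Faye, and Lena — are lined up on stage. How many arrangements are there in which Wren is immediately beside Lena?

80640

Treat {Wren, Lena} as a single unit. There are 8 units to order, and the pair itself can be ordered 2 ways.
That gives 2 × 8! = 2 × 40320 = 80640.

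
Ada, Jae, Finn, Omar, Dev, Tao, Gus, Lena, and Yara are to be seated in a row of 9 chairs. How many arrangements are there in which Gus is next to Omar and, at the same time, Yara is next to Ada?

20160

Treat {Gus,Omar} as one block (2 orders) and {Yara,Ada} as another (2 orders).
That leaves 7 units to arrange: 2 × 2 × 7! = 4 × 5040 = 20160.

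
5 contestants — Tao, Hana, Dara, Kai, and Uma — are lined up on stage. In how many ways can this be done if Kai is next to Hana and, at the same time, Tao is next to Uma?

Treat {Kai,Hana} as one block (2 orders) and {Tao,Uma} as another (2 orders).
That leaves 3 units to arrange: 2 × 2 × 3! = 4 × 6 = 24.

24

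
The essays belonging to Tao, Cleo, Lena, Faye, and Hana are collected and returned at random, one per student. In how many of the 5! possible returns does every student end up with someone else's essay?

44

Let Aᵢ be the assignments in which student i gets their own essay. We want the size of the complement of A₁∪…∪A_5.
By inclusion–exclusion this is Σ_{j=0}^{5} (−1)^j C(5,j)·(5−j)!.
Computing: 120 − 120 + 60 − 20 + 5 − 1 = 44.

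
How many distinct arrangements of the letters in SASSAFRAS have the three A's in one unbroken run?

Treat the 3 copies of A as a single block. The multiset to arrange is then {AAA, F, R, S, S, S, S}, 7 items in all.
That gives (7)!/(4!) = 210 arrangements.

210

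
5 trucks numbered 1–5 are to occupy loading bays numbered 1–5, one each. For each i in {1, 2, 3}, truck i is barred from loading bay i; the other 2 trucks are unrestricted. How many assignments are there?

64

Let Aᵢ (for i ∈ {1, 2, 3}) be the placements that put truck i in its forbidden loading bay. Any j of these fix j positions, leaving (5−j)! ways to fill the rest, and there are C(3,j) ways to pick which j.
By inclusion–exclusion, the number of valid placements is Σ_{j=0}^{3} (−1)^j C(3,j)·(5−j)!.
Computing: 120 − 72 + 18 − 2 = 64.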